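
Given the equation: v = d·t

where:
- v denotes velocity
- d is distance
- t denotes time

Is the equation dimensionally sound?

No

v (velocity) has dimensions [L T^-1].
d (distance) has dimensions [L].
t (time) has dimensions [T].

Left side: [L T^-1]
Right side: [L T]

The two sides have different dimensions, so the equation is NOT dimensionally consistent.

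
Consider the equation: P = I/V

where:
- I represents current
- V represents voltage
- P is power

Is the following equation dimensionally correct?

No

I (current) has dimensions [I].
V (voltage) has dimensions [I^-1 L^2 M T^-3].
P (power) has dimensions [L^2 M T^-3].

Left side: [L^2 M T^-3]
Right side: [I^2 L^-2 M^-1 T^3]

The two sides have different dimensions, so the equation is NOT dimensionally consistent.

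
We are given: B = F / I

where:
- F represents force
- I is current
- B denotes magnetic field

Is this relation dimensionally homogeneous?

No

F (force) has dimensions [L M T^-2].
I (current) has dimensions [I].
B (magnetic field) has dimensions [I^-1 M T^-2].

Left side: [I^-1 M T^-2]
Right side: [I^-1 L M T^-2]

The two sides have different dimensions, so the equation is NOT dimensionally consistent.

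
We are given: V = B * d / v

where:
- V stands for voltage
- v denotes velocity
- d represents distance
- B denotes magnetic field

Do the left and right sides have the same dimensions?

No

V (voltage) has dimensions [I^-1 L^2 M T^-3].
v (velocity) has dimensions [L T^-1].
d (distance) has dimensions [L].
B (magnetic field) has dimensions [I^-1 M T^-2].

Left side: [I^-1 L^2 M T^-3]
Right side: [I^-1 M T^-1]

The two sides have different dimensions, so the equation is NOT dimensionally consistent.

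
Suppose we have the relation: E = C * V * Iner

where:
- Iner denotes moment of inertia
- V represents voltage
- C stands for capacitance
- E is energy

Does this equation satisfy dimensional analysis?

No

Iner (moment of inertia) has dimensions [L^2 M].
V (voltage) has dimensions [I^-1 L^2 M T^-3].
C (capacitance) has dimensions [I^2 L^-2 M^-1 T^4].
E (energy) has dimensions [L^2 M T^-2].

Left side: [L^2 M T^-2]
Right side: [I L^2 M T]

The two sides have different dimensions, so the equation is NOT dimensionally consistent.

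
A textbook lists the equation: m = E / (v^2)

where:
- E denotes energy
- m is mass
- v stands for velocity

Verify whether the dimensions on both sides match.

Yes

E (energy) has dimensions [L^2 M T^-2].
m (mass) has dimensions [M].
v (velocity) has dimensions [L T^-1].

Left side: [M]
Right side: [M]

Both sides have the same dimensions, so the equation is dimensionally consistent.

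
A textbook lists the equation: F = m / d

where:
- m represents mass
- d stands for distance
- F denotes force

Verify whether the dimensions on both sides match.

No

m (mass) has dimensions [M].
d (distance) has dimensions [L].
F (force) has dimensions [L M T^-2].

Left side: [L M T^-2]
Right side: [L^-1 M]

The two sides have different dimensions, so the equation is NOT dimensionally consistent.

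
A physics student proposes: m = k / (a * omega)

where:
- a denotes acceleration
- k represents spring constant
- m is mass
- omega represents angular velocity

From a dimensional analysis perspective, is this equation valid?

No

a (acceleration) has dimensions [L T^-2].
k (spring constant) has dimensions [M T^-2].
m (mass) has dimensions [M].
omega (angular velocity) has dimensions [T^-1].

Left side: [M]
Right side: [L^-1 M T]

The two sides have different dimensions, so the equation is NOT dimensionally consistent.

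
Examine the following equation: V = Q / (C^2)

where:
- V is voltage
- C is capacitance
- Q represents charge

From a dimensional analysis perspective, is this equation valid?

No

V (voltage) has dimensions [I^-1 L^2 M T^-3].
C (capacitance) has dimensions [I^2 L^-2 M^-1 T^4].
Q (charge) has dimensions [I T].

Left side: [I^-1 L^2 M T^-3]
Right side: [I^-3 L^4 M^2 T^-7]

The two sides have different dimensions, so the equation is NOT dimensionally consistent.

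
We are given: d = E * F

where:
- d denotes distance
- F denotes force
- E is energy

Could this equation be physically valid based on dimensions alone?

No

d (distance) has dimensions [L].
F (force) has dimensions [L M T^-2].
E (energy) has dimensions [L^2 M T^-2].

Left side: [L]
Right side: [L^3 M^2 T^-4]

The two sides have different dimensions, so the equation is NOT dimensionally consistent.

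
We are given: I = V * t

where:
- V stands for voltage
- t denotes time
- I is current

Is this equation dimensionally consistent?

No

V (voltage) has dimensions [I^-1 L^2 M T^-3].
t (time) has dimensions [T].
I (current) has dimensions [I].

Left side: [I]
Right side: [I^-1 L^2 M T^-2]

The two sides have different dimensions, so the equation is NOT dimensionally consistent.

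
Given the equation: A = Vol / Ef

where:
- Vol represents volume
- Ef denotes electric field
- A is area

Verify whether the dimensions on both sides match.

No

Vol (volume) has dimensions [L^3].
Ef (electric field) has dimensions [I^-1 L M T^-3].
A (area) has dimensions [L^2].

Left side: [L^2]
Right side: [I L^2 M^-1 T^3]

The two sides have different dimensions, so the equation is NOT dimensionally consistent.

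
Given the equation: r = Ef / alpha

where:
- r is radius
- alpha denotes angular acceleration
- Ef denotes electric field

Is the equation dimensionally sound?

No

r (radius) has dimensions [L].
alpha (angular acceleration) has dimensions [T^-2].
Ef (electric field) has dimensions [I^-1 L M T^-3].

Left side: [L]
Right side: [I^-1 L M T^-1]

The two sides have different dimensions, so the equation is NOT dimensionally consistent.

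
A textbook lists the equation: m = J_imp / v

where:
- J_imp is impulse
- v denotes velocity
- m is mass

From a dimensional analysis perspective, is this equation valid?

Yes

J_imp (impulse) has dimensions [L M T^-1].
v (velocity) has dimensions [L T^-1].
m (mass) has dimensions [M].

Left side: [M]
Right side: [M]

Both sides have the same dimensions, so the equation is dimensionally consistent.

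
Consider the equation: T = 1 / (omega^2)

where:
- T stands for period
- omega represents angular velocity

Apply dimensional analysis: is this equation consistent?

No

T (period) has dimensions [T].
omega (angular velocity) has dimensions [T^-1].

Left side: [T]
Right side: [T^2]

The two sides have different dimensions, so the equation is NOT dimensionally consistent.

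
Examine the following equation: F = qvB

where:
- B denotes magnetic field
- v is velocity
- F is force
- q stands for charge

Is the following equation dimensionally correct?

Yes

B (magnetic field) has dimensions [I^-1 M T^-2].
v (velocity) has dimensions [L T^-1].
F (force) has dimensions [L M T^-2].
q (charge) has dimensions [I T].

Left side: [L M T^-2]
Right side: [L M T^-2]

Both sides have the same dimensions, so the equation is dimensionally consistent.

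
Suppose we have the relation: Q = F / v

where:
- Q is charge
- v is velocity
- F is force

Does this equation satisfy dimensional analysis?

No

Q (charge) has dimensions [I T].
v (velocity) has dimensions [L T^-1].
F (force) has dimensions [L M T^-2].

Left side: [I T]
Right side: [M T^-1]

The two sides have different dimensions, so the equation is NOT dimensionally consistent.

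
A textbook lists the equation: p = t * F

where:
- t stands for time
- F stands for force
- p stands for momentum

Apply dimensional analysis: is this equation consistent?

Yes

t (time) has dimensions [T].
F (force) has dimensions [L M T^-2].
p (momentum) has dimensions [L M T^-1].

Left side: [L M T^-1]
Right side: [L M T^-1]

Both sides have the same dimensions, so the equation is dimensionally consistent.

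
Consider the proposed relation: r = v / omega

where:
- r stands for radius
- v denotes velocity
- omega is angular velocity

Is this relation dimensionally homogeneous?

Yes

r (radius) has dimensions [L].
v (velocity) has dimensions [L T^-1].
omega (angular velocity) has dimensions [T^-1].

Left side: [L]
Right side: [L]

Both sides have the same dimensions, so the equation is dimensionally consistent.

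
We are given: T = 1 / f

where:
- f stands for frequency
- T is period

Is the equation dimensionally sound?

Yes

f (frequency) has dimensions [T^-1].
T (period) has dimensions [T].

Left side: [T]
Right side: [T]

Both sides have the same dimensions, so the equation is dimensionally consistent.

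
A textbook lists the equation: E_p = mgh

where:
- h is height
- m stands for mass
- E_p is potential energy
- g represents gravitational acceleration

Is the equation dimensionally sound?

Yes

h (height) has dimensions [L].
m (mass) has dimensions [M].
E_p (potential energy) has dimensions [L^2 M T^-2].
g (gravitational acceleration) has dimensions [L T^-2].

Left side: [L^2 M T^-2]
Right side: [L^2 M T^-2]

Both sides have the same dimensions, so the equation is dimensionally consistent.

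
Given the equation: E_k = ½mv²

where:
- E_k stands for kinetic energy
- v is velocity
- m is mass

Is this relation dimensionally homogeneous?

Yes

E_k (kinetic energy) has dimensions [L^2 M T^-2].
v (velocity) has dimensions [L T^-1].
m (mass) has dimensions [M].

Left side: [L^2 M T^-2]
Right side: [L^2 M T^-2]

Both sides have the same dimensions, so the equation is dimensionally consistent.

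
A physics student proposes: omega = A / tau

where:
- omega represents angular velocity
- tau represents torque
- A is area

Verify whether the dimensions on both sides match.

No

omega (angular velocity) has dimensions [T^-1].
tau (torque) has dimensions [L^2 M T^-2].
A (area) has dimensions [L^2].

Left side: [T^-1]
Right side: [M^-1 T^2]

The two sides have different dimensions, so the equation is NOT dimensionally consistent.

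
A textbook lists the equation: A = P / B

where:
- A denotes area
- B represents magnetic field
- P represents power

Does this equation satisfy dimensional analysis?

No

A (area) has dimensions [L^2].
B (magnetic field) has dimensions [I^-1 M T^-2].
P (power) has dimensions [L^2 M T^-3].

Left side: [L^2]
Right side: [I L^2 T^-1]

The two sides have different dimensions, so the equation is NOT dimensionally consistent.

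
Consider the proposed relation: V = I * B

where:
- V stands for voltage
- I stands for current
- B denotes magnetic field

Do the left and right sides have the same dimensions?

No

V (voltage) has dimensions [I^-1 L^2 M T^-3].
I (current) has dimensions [I].
B (magnetic field) has dimensions [I^-1 M T^-2].

Left side: [I^-1 L^2 M T^-3]
Right side: [M T^-2]

The two sides have different dimensions, so the equation is NOT dimensionally consistent.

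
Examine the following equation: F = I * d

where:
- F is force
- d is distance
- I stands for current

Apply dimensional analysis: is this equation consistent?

No

F (force) has dimensions [L M T^-2].
d (distance) has dimensions [L].
I (current) has dimensions [I].

Left side: [L M T^-2]
Right side: [I L]

The two sides have different dimensions, so the equation is NOT dimensionally consistent.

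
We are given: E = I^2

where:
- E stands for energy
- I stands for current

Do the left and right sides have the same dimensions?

No

E (energy) has dimensions [L^2 M T^-2].
I (current) has dimensions [I].

Left side: [L^2 M T^-2]
Right side: [I^2]

The two sides have different dimensions, so the equation is NOT dimensionally consistent.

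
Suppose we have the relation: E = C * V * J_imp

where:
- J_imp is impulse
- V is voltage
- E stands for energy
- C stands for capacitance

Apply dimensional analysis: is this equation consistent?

No

J_imp (impulse) has dimensions [L M T^-1].
V (voltage) has dimensions [I^-1 L^2 M T^-3].
E (energy) has dimensions [L^2 M T^-2].
C (capacitance) has dimensions [I^2 L^-2 M^-1 T^4].

Left side: [L^2 M T^-2]
Right side: [I L M]

The two sides have different dimensions, so the equation is NOT dimensionally consistent.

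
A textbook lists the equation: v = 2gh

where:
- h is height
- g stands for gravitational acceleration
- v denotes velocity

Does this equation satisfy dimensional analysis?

No

h (height) has dimensions [L].
g (gravitational acceleration) has dimensions [L T^-2].
v (velocity) has dimensions [L T^-1].

Left side: [L T^-1]
Right side: [L^2 T^-2]

The two sides have different dimensions, so the equation is NOT dimensionally consistent.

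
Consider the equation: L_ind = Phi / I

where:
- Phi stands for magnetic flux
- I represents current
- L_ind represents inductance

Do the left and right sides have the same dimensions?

Yes

Phi (magnetic flux) has dimensions [I^-1 L^2 M T^-2].
I (current) has dimensions [I].
L_ind (inductance) has dimensions [I^-2 L^2 M T^-2].

Left side: [I^-2 L^2 M T^-2]
Right side: [I^-2 L^2 M T^-2]

Both sides have the same dimensions, so the equation is dimensionally consistent.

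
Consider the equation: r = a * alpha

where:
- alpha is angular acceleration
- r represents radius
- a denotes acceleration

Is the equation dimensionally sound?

No

alpha (angular acceleration) has dimensions [T^-2].
r (radius) has dimensions [L].
a (acceleration) has dimensions [L T^-2].

Left side: [L]
Right side: [L T^-4]

The two sides have different dimensions, so the equation is NOT dimensionally consistent.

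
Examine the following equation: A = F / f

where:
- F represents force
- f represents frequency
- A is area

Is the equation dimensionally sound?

No

F (force) has dimensions [L M T^-2].
f (frequency) has dimensions [T^-1].
A (area) has dimensions [L^2].

Left side: [L^2]
Right side: [L M T^-1]

The two sides have different dimensions, so the equation is NOT dimensionally consistent.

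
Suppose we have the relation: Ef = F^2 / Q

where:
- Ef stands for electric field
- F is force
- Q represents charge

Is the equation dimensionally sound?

No

Ef (electric field) has dimensions [I^-1 L M T^-3].
F (force) has dimensions [L M T^-2].
Q (charge) has dimensions [I T].

Left side: [I^-1 L M T^-3]
Right side: [I^-1 L^2 M^2 T^-5]

The two sides have different dimensions, so the equation is NOT dimensionally consistent.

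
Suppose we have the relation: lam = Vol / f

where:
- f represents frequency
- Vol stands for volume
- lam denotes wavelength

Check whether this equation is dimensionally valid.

No

f (frequency) has dimensions [T^-1].
Vol (volume) has dimensions [L^3].
lam (wavelength) has dimensions [L].

Left side: [L]
Right side: [L^3 T]

The two sides have different dimensions, so the equation is NOT dimensionally consistent.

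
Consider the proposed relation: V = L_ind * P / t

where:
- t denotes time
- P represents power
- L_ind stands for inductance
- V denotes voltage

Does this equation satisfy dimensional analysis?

No

t (time) has dimensions [T].
P (power) has dimensions [L^2 M T^-3].
L_ind (inductance) has dimensions [I^-2 L^2 M T^-2].
V (voltage) has dimensions [I^-1 L^2 M T^-3].

Left side: [I^-1 L^2 M T^-3]
Right side: [I^-2 L^4 M^2 T^-6]

The two sides have different dimensions, so the equation is NOT dimensionally consistent.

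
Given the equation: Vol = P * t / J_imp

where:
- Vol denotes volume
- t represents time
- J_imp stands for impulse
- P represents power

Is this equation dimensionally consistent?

No

Vol (volume) has dimensions [L^3].
t (time) has dimensions [T].
J_imp (impulse) has dimensions [L M T^-1].
P (power) has dimensions [L^2 M T^-3].

Left side: [L^3]
Right side: [L T^-1]

The two sides have different dimensions, so the equation is NOT dimensionally consistent.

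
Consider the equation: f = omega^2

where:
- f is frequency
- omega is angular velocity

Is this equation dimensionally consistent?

No

f (frequency) has dimensions [T^-1].
omega (angular velocity) has dimensions [T^-1].

Left side: [T^-1]
Right side: [T^-2]

The two sides have different dimensions, so the equation is NOT dimensionally consistent.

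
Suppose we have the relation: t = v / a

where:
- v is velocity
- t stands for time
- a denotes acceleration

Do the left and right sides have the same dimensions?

Yes

v (velocity) has dimensions [L T^-1].
t (time) has dimensions [T].
a (acceleration) has dimensions [L T^-2].

Left side: [T]
Right side: [T]

Both sides have the same dimensions, so the equation is dimensionally consistent.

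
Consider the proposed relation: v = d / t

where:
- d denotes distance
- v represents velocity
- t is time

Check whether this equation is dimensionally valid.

Yes

d (distance) has dimensions [L].
v (velocity) has dimensions [L T^-1].
t (time) has dimensions [T].

Left side: [L T^-1]
Right side: [L T^-1]

Both sides have the same dimensions, so the equation is dimensionally consistent.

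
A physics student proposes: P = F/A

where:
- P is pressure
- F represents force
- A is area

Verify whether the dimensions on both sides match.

Yes

P (pressure) has dimensions [L^-1 M T^-2].
F (force) has dimensions [L M T^-2].
A (area) has dimensions [L^2].

Left side: [L^-1 M T^-2]
Right side: [L^-1 M T^-2]

Both sides have the same dimensions, so the equation is dimensionally consistent.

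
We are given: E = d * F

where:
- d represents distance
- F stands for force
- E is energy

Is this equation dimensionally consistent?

Yes

d (distance) has dimensions [L].
F (force) has dimensions [L M T^-2].
E (energy) has dimensions [L^2 M T^-2].

Left side: [L^2 M T^-2]
Right side: [L^2 M T^-2]

Both sides have the same dimensions, so the equation is dimensionally consistent.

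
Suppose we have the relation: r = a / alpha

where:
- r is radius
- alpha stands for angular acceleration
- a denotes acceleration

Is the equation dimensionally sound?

Yes

r (radius) has dimensions [L].
alpha (angular acceleration) has dimensions [T^-2].
a (acceleration) has dimensions [L T^-2].

Left side: [L]
Right side: [L]

Both sides have the same dimensions, so the equation is dimensionally consistent.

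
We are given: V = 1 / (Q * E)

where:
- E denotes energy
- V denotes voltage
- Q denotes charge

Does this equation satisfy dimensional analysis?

No

E (energy) has dimensions [L^2 M T^-2].
V (voltage) has dimensions [I^-1 L^2 M T^-3].
Q (charge) has dimensions [I T].

Left side: [I^-1 L^2 M T^-3]
Right side: [I^-1 L^-2 M^-1 T]

The two sides have different dimensions, so the equation is NOT dimensionally consistent.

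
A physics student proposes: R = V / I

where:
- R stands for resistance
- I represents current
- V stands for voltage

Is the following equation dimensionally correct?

Yes

R (resistance) has dimensions [I^-2 L^2 M T^-3].
I (current) has dimensions [I].
V (voltage) has dimensions [I^-1 L^2 M T^-3].

Left side: [I^-2 L^2 M T^-3]
Right side: [I^-2 L^2 M T^-3]

Both sides have the same dimensions, so the equation is dimensionally consistent.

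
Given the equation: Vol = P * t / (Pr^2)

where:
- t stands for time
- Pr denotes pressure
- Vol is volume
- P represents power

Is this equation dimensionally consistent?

No

t (time) has dimensions [T].
Pr (pressure) has dimensions [L^-1 M T^-2].
Vol (volume) has dimensions [L^3].
P (power) has dimensions [L^2 M T^-3].

Left side: [L^3]
Right side: [L^4 M^-1 T^2]

The two sides have different dimensions, so the equation is NOT dimensionally consistent.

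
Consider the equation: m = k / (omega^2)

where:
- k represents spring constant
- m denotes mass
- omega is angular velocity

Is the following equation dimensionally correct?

Yes

k (spring constant) has dimensions [M T^-2].
m (mass) has dimensions [M].
omega (angular velocity) has dimensions [T^-1].

Left side: [M]
Right side: [M]

Both sides have the same dimensions, so the equation is dimensionally consistent.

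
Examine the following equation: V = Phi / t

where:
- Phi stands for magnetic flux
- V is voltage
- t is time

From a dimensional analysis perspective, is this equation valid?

Yes

Phi (magnetic flux) has dimensions [I^-1 L^2 M T^-2].
V (voltage) has dimensions [I^-1 L^2 M T^-3].
t (time) has dimensions [T].

Left side: [I^-1 L^2 M T^-3]
Right side: [I^-1 L^2 M T^-3]

Both sides have the same dimensions, so the equation is dimensionally consistent.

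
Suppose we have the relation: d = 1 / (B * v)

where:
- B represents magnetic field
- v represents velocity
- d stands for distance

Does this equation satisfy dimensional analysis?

No

B (magnetic field) has dimensions [I^-1 M T^-2].
v (velocity) has dimensions [L T^-1].
d (distance) has dimensions [L].

Left side: [L]
Right side: [I L^-1 M^-1 T^3]

The two sides have different dimensions, so the equation is NOT dimensionally consistent.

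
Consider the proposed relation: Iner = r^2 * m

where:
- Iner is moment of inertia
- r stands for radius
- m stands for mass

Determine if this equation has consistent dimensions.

Yes

Iner (moment of inertia) has dimensions [L^2 M].
r (radius) has dimensions [L].
m (mass) has dimensions [M].

Left side: [L^2 M]
Right side: [L^2 M]

Both sides have the same dimensions, so the equation is dimensionally consistent.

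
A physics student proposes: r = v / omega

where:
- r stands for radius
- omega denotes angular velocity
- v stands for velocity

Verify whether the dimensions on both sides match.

Yes

r (radius) has dimensions [L].
omega (angular velocity) has dimensions [T^-1].
v (velocity) has dimensions [L T^-1].

Left side: [L]
Right side: [L]

Both sides have the same dimensions, so the equation is dimensionally consistent.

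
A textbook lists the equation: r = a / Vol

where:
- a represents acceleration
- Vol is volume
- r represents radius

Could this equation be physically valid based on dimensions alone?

No

a (acceleration) has dimensions [L T^-2].
Vol (volume) has dimensions [L^3].
r (radius) has dimensions [L].

Left side: [L]
Right side: [L^-2 T^-2]

The two sides have different dimensions, so the equation is NOT dimensionally consistent.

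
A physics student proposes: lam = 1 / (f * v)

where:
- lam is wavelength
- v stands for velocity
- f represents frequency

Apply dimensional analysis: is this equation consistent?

No

lam (wavelength) has dimensions [L].
v (velocity) has dimensions [L T^-1].
f (frequency) has dimensions [T^-1].

Left side: [L]
Right side: [L^-1 T^2]

The two sides have different dimensions, so the equation is NOT dimensionally consistent.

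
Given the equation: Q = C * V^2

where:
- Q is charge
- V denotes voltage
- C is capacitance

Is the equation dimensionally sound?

No

Q (charge) has dimensions [I T].
V (voltage) has dimensions [I^-1 L^2 M T^-3].
C (capacitance) has dimensions [I^2 L^-2 M^-1 T^4].

Left side: [I T]
Right side: [L^2 M T^-2]

The two sides have different dimensions, so the equation is NOT dimensionally consistent.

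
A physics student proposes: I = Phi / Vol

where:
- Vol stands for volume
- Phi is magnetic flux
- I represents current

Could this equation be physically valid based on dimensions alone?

No

Vol (volume) has dimensions [L^3].
Phi (magnetic flux) has dimensions [I^-1 L^2 M T^-2].
I (current) has dimensions [I].

Left side: [I]
Right side: [I^-1 L^-1 M T^-2]

The two sides have different dimensions, so the equation is NOT dimensionally consistent.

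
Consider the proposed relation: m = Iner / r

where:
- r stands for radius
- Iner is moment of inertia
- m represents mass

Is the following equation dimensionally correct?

No

r (radius) has dimensions [L].
Iner (moment of inertia) has dimensions [L^2 M].
m (mass) has dimensions [M].

Left side: [M]
Right side: [L M]

The two sides have different dimensions, so the equation is NOT dimensionally consistent.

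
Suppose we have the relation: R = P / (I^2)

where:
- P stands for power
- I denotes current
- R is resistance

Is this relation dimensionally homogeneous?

Yes

P (power) has dimensions [L^2 M T^-3].
I (current) has dimensions [I].
R (resistance) has dimensions [I^-2 L^2 M T^-3].

Left side: [I^-2 L^2 M T^-3]
Right side: [I^-2 L^2 M T^-3]

Both sides have the same dimensions, so the equation is dimensionally consistent.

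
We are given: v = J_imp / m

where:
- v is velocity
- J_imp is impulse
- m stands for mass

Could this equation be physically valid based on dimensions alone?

Yes

v (velocity) has dimensions [L T^-1].
J_imp (impulse) has dimensions [L M T^-1].
m (mass) has dimensions [M].

Left side: [L T^-1]
Right side: [L T^-1]

Both sides have the same dimensions, so the equation is dimensionally consistent.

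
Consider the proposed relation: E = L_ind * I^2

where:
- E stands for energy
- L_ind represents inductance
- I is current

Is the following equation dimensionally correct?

Yes

E (energy) has dimensions [L^2 M T^-2].
L_ind (inductance) has dimensions [I^-2 L^2 M T^-2].
I (current) has dimensions [I].

Left side: [L^2 M T^-2]
Right side: [L^2 M T^-2]

Both sides have the same dimensions, so the equation is dimensionally consistent.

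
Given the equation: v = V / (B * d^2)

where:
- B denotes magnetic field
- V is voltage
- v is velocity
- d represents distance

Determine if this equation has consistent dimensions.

No

B (magnetic field) has dimensions [I^-1 M T^-2].
V (voltage) has dimensions [I^-1 L^2 M T^-3].
v (velocity) has dimensions [L T^-1].
d (distance) has dimensions [L].

Left side: [L T^-1]
Right side: [T^-1]

The two sides have different dimensions, so the equation is NOT dimensionally consistent.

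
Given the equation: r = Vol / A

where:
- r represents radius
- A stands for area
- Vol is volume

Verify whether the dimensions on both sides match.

Yes

r (radius) has dimensions [L].
A (area) has dimensions [L^2].
Vol (volume) has dimensions [L^3].

Left side: [L]
Right side: [L]

Both sides have the same dimensions, so the equation is dimensionally consistent.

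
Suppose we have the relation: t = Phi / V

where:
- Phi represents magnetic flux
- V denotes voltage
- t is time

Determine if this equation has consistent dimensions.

Yes

Phi (magnetic flux) has dimensions [I^-1 L^2 M T^-2].
V (voltage) has dimensions [I^-1 L^2 M T^-3].
t (time) has dimensions [T].

Left side: [T]
Right side: [T]

Both sides have the same dimensions, so the equation is dimensionally consistent.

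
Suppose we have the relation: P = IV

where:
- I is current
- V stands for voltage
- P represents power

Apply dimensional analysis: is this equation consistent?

Yes

I (current) has dimensions [I].
V (voltage) has dimensions [I^-1 L^2 M T^-3].
P (power) has dimensions [L^2 M T^-3].

Left side: [L^2 M T^-3]
Right side: [L^2 M T^-3]

Both sides have the same dimensions, so the equation is dimensionally consistent.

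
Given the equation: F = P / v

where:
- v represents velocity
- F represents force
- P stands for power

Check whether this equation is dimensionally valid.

Yes

v (velocity) has dimensions [L T^-1].
F (force) has dimensions [L M T^-2].
P (power) has dimensions [L^2 M T^-3].

Left side: [L M T^-2]
Right side: [L M T^-2]

Both sides have the same dimensions, so the equation is dimensionally consistent.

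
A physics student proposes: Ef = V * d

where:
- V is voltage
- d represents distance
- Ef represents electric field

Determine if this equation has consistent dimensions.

No

V (voltage) has dimensions [I^-1 L^2 M T^-3].
d (distance) has dimensions [L].
Ef (electric field) has dimensions [I^-1 L M T^-3].

Left side: [I^-1 L M T^-3]
Right side: [I^-1 L^3 M T^-3]

The two sides have different dimensions, so the equation is NOT dimensionally consistent.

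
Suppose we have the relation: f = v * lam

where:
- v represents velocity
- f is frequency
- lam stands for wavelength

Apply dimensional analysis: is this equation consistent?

No

v (velocity) has dimensions [L T^-1].
f (frequency) has dimensions [T^-1].
lam (wavelength) has dimensions [L].

Left side: [T^-1]
Right side: [L^2 T^-1]

The two sides have different dimensions, so the equation is NOT dimensionally consistent.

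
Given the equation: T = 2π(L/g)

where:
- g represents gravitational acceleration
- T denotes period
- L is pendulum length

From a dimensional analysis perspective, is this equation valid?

No

g (gravitational acceleration) has dimensions [L T^-2].
T (period) has dimensions [T].
L (pendulum length) has dimensions [L].

Left side: [T]
Right side: [T^2]

The two sides have different dimensions, so the equation is NOT dimensionally consistent.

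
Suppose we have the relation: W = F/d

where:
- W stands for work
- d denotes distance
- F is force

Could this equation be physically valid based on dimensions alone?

No

W (work) has dimensions [L^2 M T^-2].
d (distance) has dimensions [L].
F (force) has dimensions [L M T^-2].

Left side: [L^2 M T^-2]
Right side: [M T^-2]

The two sides have different dimensions, so the equation is NOT dimensionally consistent.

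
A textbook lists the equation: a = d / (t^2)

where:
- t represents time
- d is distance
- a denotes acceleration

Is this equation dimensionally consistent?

Yes

t (time) has dimensions [T].
d (distance) has dimensions [L].
a (acceleration) has dimensions [L T^-2].

Left side: [L T^-2]
Right side: [L T^-2]

Both sides have the same dimensions, so the equation is dimensionally consistent.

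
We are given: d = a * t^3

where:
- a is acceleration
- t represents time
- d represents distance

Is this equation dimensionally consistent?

No

a (acceleration) has dimensions [L T^-2].
t (time) has dimensions [T].
d (distance) has dimensions [L].

Left side: [L]
Right side: [L T]

The two sides have different dimensions, so the equation is NOT dimensionally consistent.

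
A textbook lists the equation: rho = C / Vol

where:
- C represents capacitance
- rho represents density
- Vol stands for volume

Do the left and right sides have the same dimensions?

No

C (capacitance) has dimensions [I^2 L^-2 M^-1 T^4].
rho (density) has dimensions [L^-3 M].
Vol (volume) has dimensions [L^3].

Left side: [L^-3 M]
Right side: [I^2 L^-5 M^-1 T^4]

The two sides have different dimensions, so the equation is NOT dimensionally consistent.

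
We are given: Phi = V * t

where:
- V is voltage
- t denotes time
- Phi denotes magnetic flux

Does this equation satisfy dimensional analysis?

Yes

V (voltage) has dimensions [I^-1 L^2 M T^-3].
t (time) has dimensions [T].
Phi (magnetic flux) has dimensions [I^-1 L^2 M T^-2].

Left side: [I^-1 L^2 M T^-2]
Right side: [I^-1 L^2 M T^-2]

Both sides have the same dimensions, so the equation is dimensionally consistent.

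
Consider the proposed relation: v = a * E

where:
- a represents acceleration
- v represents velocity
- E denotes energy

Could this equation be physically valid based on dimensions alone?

No

a (acceleration) has dimensions [L T^-2].
v (velocity) has dimensions [L T^-1].
E (energy) has dimensions [L^2 M T^-2].

Left side: [L T^-1]
Right side: [L^3 M T^-4]

The two sides have different dimensions, so the equation is NOT dimensionally consistent.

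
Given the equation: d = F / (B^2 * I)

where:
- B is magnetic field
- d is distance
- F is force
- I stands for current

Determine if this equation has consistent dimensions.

No

B (magnetic field) has dimensions [I^-1 M T^-2].
d (distance) has dimensions [L].
F (force) has dimensions [L M T^-2].
I (current) has dimensions [I].

Left side: [L]
Right side: [I L M^-1 T^2]

The two sides have different dimensions, so the equation is NOT dimensionally consistent.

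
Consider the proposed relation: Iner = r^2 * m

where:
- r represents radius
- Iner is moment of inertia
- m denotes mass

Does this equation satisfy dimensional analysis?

Yes

r (radius) has dimensions [L].
Iner (moment of inertia) has dimensions [L^2 M].
m (mass) has dimensions [M].

Left side: [L^2 M]
Right side: [L^2 M]

Both sides have the same dimensions, so the equation is dimensionally consistent.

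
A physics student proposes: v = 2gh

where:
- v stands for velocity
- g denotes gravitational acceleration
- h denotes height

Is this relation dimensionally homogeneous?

No

v (velocity) has dimensions [L T^-1].
g (gravitational acceleration) has dimensions [L T^-2].
h (height) has dimensions [L].

Left side: [L T^-1]
Right side: [L^2 T^-2]

The two sides have different dimensions, so the equation is NOT dimensionally consistent.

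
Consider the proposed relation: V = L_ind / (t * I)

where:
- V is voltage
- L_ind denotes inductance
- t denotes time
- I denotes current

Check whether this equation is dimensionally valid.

No

V (voltage) has dimensions [I^-1 L^2 M T^-3].
L_ind (inductance) has dimensions [I^-2 L^2 M T^-2].
t (time) has dimensions [T].
I (current) has dimensions [I].

Left side: [I^-1 L^2 M T^-3]
Right side: [I^-3 L^2 M T^-3]

The two sides have different dimensions, so the equation is NOT dimensionally consistent.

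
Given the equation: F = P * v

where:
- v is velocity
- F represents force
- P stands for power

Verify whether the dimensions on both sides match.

No

v (velocity) has dimensions [L T^-1].
F (force) has dimensions [L M T^-2].
P (power) has dimensions [L^2 M T^-3].

Left side: [L M T^-2]
Right side: [L^3 M T^-4]

The two sides have different dimensions, so the equation is NOT dimensionally consistent.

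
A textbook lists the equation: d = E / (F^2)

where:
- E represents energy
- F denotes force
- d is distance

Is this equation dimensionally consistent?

No

E (energy) has dimensions [L^2 M T^-2].
F (force) has dimensions [L M T^-2].
d (distance) has dimensions [L].

Left side: [L]
Right side: [M^-1 T^2]

The two sides have different dimensions, so the equation is NOT dimensionally consistent.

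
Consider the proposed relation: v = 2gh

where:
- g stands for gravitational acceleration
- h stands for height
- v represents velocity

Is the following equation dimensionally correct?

No

g (gravitational acceleration) has dimensions [L T^-2].
h (height) has dimensions [L].
v (velocity) has dimensions [L T^-1].

Left side: [L T^-1]
Right side: [L^2 T^-2]

The two sides have different dimensions, so the equation is NOT dimensionally consistent.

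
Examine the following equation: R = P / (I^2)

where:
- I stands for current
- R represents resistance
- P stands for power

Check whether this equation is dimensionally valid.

Yes

I (current) has dimensions [I].
R (resistance) has dimensions [I^-2 L^2 M T^-3].
P (power) has dimensions [L^2 M T^-3].

Left side: [I^-2 L^2 M T^-3]
Right side: [I^-2 L^2 M T^-3]

Both sides have the same dimensions, so the equation is dimensionally consistent.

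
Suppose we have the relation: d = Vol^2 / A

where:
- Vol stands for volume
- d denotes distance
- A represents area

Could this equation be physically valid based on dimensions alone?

No

Vol (volume) has dimensions [L^3].
d (distance) has dimensions [L].
A (area) has dimensions [L^2].

Left side: [L]
Right side: [L^4]

The two sides have different dimensions, so the equation is NOT dimensionally consistent.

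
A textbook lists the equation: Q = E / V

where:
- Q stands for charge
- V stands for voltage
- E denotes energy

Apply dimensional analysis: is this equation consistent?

Yes

Q (charge) has dimensions [I T].
V (voltage) has dimensions [I^-1 L^2 M T^-3].
E (energy) has dimensions [L^2 M T^-2].

Left side: [I T]
Right side: [I T]

Both sides have the same dimensions, so the equation is dimensionally consistent.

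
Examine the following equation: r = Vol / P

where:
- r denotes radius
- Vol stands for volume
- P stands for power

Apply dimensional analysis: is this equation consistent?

No

r (radius) has dimensions [L].
Vol (volume) has dimensions [L^3].
P (power) has dimensions [L^2 M T^-3].

Left side: [L]
Right side: [L M^-1 T^3]

The two sides have different dimensions, so the equation is NOT dimensionally consistent.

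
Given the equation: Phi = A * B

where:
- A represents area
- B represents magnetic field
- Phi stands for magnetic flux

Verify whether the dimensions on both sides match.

Yes

A (area) has dimensions [L^2].
B (magnetic field) has dimensions [I^-1 M T^-2].
Phi (magnetic flux) has dimensions [I^-1 L^2 M T^-2].

Left side: [I^-1 L^2 M T^-2]
Right side: [I^-1 L^2 M T^-2]

Both sides have the same dimensions, so the equation is dimensionally consistent.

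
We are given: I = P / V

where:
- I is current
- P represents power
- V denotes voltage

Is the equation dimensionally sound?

Yes

I (current) has dimensions [I].
P (power) has dimensions [L^2 M T^-3].
V (voltage) has dimensions [I^-1 L^2 M T^-3].

Left side: [I]
Right side: [I]

Both sides have the same dimensions, so the equation is dimensionally consistent.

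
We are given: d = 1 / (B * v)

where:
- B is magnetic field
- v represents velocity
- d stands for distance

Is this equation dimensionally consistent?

No

B (magnetic field) has dimensions [I^-1 M T^-2].
v (velocity) has dimensions [L T^-1].
d (distance) has dimensions [L].

Left side: [L]
Right side: [I L^-1 M^-1 T^3]

The two sides have different dimensions, so the equation is NOT dimensionally consistent.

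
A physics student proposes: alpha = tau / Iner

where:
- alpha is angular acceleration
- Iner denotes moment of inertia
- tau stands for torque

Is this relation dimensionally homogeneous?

Yes

alpha (angular acceleration) has dimensions [T^-2].
Iner (moment of inertia) has dimensions [L^2 M].
tau (torque) has dimensions [L^2 M T^-2].

Left side: [T^-2]
Right side: [T^-2]

Both sides have the same dimensions, so the equation is dimensionally consistent.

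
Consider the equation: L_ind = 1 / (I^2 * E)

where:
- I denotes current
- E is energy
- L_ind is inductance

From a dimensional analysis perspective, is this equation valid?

No

I (current) has dimensions [I].
E (energy) has dimensions [L^2 M T^-2].
L_ind (inductance) has dimensions [I^-2 L^2 M T^-2].

Left side: [I^-2 L^2 M T^-2]
Right side: [I^-2 L^-2 M^-1 T^2]

The two sides have different dimensions, so the equation is NOT dimensionally consistent.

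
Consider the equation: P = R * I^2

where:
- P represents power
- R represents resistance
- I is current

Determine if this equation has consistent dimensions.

Yes

P (power) has dimensions [L^2 M T^-3].
R (resistance) has dimensions [I^-2 L^2 M T^-3].
I (current) has dimensions [I].

Left side: [L^2 M T^-3]
Right side: [L^2 M T^-3]

Both sides have the same dimensions, so the equation is dimensionally consistent.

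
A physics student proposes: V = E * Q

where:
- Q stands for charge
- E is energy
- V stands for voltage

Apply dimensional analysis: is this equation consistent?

No

Q (charge) has dimensions [I T].
E (energy) has dimensions [L^2 M T^-2].
V (voltage) has dimensions [I^-1 L^2 M T^-3].

Left side: [I^-1 L^2 M T^-3]
Right side: [I L^2 M T^-1]

The two sides have different dimensions, so the equation is NOT dimensionally consistent.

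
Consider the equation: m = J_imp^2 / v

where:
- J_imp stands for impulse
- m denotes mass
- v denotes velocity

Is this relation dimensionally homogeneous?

No

J_imp (impulse) has dimensions [L M T^-1].
m (mass) has dimensions [M].
v (velocity) has dimensions [L T^-1].

Left side: [M]
Right side: [L M^2 T^-1]

The two sides have different dimensions, so the equation is NOT dimensionally consistent.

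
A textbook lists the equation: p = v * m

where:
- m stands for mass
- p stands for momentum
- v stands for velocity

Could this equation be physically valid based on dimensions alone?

Yes

m (mass) has dimensions [M].
p (momentum) has dimensions [L M T^-1].
v (velocity) has dimensions [L T^-1].

Left side: [L M T^-1]
Right side: [L M T^-1]

Both sides have the same dimensions, so the equation is dimensionally consistent.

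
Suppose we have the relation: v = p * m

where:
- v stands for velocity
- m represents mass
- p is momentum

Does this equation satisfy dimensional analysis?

No

v (velocity) has dimensions [L T^-1].
m (mass) has dimensions [M].
p (momentum) has dimensions [L M T^-1].

Left side: [L T^-1]
Right side: [L M^2 T^-1]

The two sides have different dimensions, so the equation is NOT dimensionally consistent.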